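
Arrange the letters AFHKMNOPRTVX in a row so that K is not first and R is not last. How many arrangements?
By inclusion-exclusion: 12! - 2×(12-1)! + (12-2)! = 479001600 - 79833600 + 3628800 = 402796800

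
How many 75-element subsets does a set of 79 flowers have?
C(79,75) = 79!/(75!×4!) = 1502501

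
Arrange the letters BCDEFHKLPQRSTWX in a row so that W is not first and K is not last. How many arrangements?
By inclusion-exclusion: 15! - 2×(15-1)! + (15-2)! = 1307674368000 - 174356582400 + 6227020800 = 1139544806400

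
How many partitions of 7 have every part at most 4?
Let r_j(i) = number of partitions of i into parts ≤ j, for i = 0..7. r_1(i) = 1 for all i; r_j(i) = r_{j-1}(i) + r_j(i-j). Rows j = 2..4: ≤2: 1 1 2 2 3 3 4 4; ≤3: 1 1 2 3 4 5 7 8; ≤4: 1 1 2 3 5 6 9 11. r_4(7) = 11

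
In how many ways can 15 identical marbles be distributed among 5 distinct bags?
C(15+5-1, 5-1) = C(19, 4) = 3876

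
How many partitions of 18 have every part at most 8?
Let r_j(i) = number of partitions of i into parts ≤ j, for i = 0..18. r_1(i) = 1 for all i; r_j(i) = r_{j-1}(i) + r_j(i-j). Rows j = 2..8: ≤2: 1 1 2 2 3 3 4 4 5 5 6 6 7 7 8 8 9 9 10; ≤3: 1 1 2 3 4 5 7 8 10 12 14 16 19 21 24 27 30 33 37; ≤4: 1 1 2 3 5 6 9 11 15 18 23 27 34 39 47 54 64 72 84; ≤5: 1 1 2 3 5 7 10 13 18 23 30 37 47 57 70 84 101 119 141; ≤6: 1 1 2 3 5 7 11 14 20 26 35 44 58 71 90 110 136 163 199; ≤7: 1 1 2 3 5 7 11 15 21 28 38 49 65 82 105 131 164 201 248; ≤8: 1 1 2 3 5 7 11 15 22 29 40 52 70 89 116 146 186 230 288. r_8(18) = 288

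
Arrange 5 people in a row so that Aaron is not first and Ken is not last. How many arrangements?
By inclusion-exclusion: 5! - 2×(5-1)! + (5-2)! = 120 - 48 + 6 = 78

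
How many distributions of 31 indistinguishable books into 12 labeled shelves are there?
C(31+12-1, 12-1) = C(42, 11) = 4280561376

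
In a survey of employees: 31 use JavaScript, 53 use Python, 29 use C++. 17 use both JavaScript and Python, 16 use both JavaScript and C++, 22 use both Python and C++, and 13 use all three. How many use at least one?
|A∪B∪C| = 31+53+29-17-16-22+13 = 71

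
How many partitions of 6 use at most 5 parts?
By conjugation, equals partitions of 6 into parts ≤ 5. Let r_j(i) = number of partitions of i into parts ≤ j, for i = 0..6. r_1(i) = 1 for all i; r_j(i) = r_{j-1}(i) + r_j(i-j). Rows j = 2..5: ≤2: 1 1 2 2 3 3 4; ≤3: 1 1 2 3 4 5 7; ≤4: 1 1 2 3 5 6 9; ≤5: 1 1 2 3 5 7 10. r_5(6) = 10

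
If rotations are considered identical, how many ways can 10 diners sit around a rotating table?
Circular: fix one position, arrange the rest. (10-1)! = 362880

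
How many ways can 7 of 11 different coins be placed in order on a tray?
P(11,7) = 11!/(11-7)! = 1663200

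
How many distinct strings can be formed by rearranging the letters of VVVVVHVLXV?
10! / (7! × 1! × 1! × 1!) = 720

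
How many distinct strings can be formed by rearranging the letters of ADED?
4! / (1! × 1! × 2!) = 12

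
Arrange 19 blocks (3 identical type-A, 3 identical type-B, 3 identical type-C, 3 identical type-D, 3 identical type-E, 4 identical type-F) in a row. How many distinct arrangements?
19! / (3! × 3! × 3! × 3! × 3! × 4!) = 651819168000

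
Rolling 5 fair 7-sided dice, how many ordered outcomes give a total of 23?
Coefficient of x^23 in (x + x² + ... + x^7)^5. By inclusion-exclusion on dice exceeding 7: Σ_j (-1)^j C(5,j)·C(23-1-7j, 4) = C(5,0)·C(22,4) - C(5,1)·C(15,4) + C(5,2)·C(8,4) = 1·7315 - 5·1365 + 10·70 = 1190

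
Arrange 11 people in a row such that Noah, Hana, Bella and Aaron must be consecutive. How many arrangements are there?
Treat the 4 as one block: (11-4+1)! × 4! = 40320 × 24 = 967680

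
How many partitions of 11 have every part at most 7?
Let r_j(i) = number of partitions of i into parts ≤ j, for i = 0..11. r_1(i) = 1 for all i; r_j(i) = r_{j-1}(i) + r_j(i-j). Rows j = 2..7: ≤2: 1 1 2 2 3 3 4 4 5 5 6 6; ≤3: 1 1 2 3 4 5 7 8 10 12 14 16; ≤4: 1 1 2 3 5 6 9 11 15 18 23 27; ≤5: 1 1 2 3 5 7 10 13 18 23 30 37; ≤6: 1 1 2 3 5 7 11 14 20 26 35 44; ≤7: 1 1 2 3 5 7 11 15 21 28 38 49. r_7(11) = 49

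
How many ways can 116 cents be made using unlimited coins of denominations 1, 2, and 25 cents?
Coefficient of x^116 in 1/(1-x^1) · 1/(1-x^2) · 1/(1-x^25). Case on j = number of 25-cent coins (j = 0..4); remainder r = 116 - 25j is made from {1,2} in ⌊r/2⌋+1 ways. r = 116, 91, 66, 41, 16 → 59 + 46 + 34 + 21 + 9 = 169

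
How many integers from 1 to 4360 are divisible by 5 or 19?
⌊4360/5⌋ + ⌊4360/19⌋ - ⌊4360/95⌋ = 872 + 229 - 45 = 1056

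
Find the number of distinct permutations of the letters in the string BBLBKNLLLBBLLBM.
15! / (6! × 6! × 1! × 1! × 1!) = 2522520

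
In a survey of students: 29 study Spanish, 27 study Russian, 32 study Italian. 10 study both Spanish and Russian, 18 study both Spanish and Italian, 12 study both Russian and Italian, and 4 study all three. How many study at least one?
|A∪B∪C| = 29+27+32-10-18-12+4 = 52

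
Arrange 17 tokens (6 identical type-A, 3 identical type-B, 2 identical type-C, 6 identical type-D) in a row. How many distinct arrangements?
17! / (6! × 3! × 2! × 6!) = 57177120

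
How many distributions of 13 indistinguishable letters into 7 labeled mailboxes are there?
C(13+7-1, 7-1) = C(19, 6) = 27132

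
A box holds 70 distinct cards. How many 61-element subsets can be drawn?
C(70,61) = 70!/(61!×9!) = 65033528560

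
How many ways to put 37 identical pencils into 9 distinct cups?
C(37+9-1, 9-1) = C(45, 8) = 215553195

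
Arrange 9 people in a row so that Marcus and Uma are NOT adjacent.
Total - adjacent = 9! - (9-1)!×2 = 362880 - 80640 = 282240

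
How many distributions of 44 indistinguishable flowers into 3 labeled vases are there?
C(44+3-1, 3-1) = C(46, 2) = 1035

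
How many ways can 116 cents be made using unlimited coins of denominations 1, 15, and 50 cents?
Coefficient of x^116 in 1/(1-x^1) · 1/(1-x^15) · 1/(1-x^50). Case on j = number of 50-cent coins (j = 0..2); remainder r = 116 - 50j is made from {1,15} in ⌊r/15⌋+1 ways. r = 116, 66, 16 → 8 + 5 + 2 = 15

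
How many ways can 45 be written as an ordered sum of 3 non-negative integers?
C(45+3-1, 3-1) = C(47, 2) = 1081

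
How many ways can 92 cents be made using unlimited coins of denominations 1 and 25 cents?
Coefficient of x^92 in 1/(1-x^1) · 1/(1-x^25). Use j coins of 25 for j = 0..⌊92/25⌋ = 3, the rest in 1s: 3 + 1 = 4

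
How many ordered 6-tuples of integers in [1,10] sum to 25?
Coefficient of x^25 in (x + x² + ... + x^10)^6. By inclusion-exclusion on dice exceeding 10: Σ_j (-1)^j C(6,j)·C(25-1-10j, 5) = C(6,0)·C(24,5) - C(6,1)·C(14,5) = 1·42504 - 6·2002 = 30492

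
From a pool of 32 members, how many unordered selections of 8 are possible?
C(32,8) = 32!/(8!×24!) = 10518300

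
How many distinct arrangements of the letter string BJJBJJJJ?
8! / (6! × 2!) = 28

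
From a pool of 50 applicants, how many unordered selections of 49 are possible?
C(50,49) = 50!/(49!×1!) = 50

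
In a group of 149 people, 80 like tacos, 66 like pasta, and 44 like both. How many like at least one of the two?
|A∪B| = |A| + |B| - |A∩B| = 80 + 66 - 44 = 102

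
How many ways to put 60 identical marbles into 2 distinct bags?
C(60+2-1, 2-1) = C(61, 1) = 61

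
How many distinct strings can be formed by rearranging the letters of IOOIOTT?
7! / (3! × 2! × 2!) = 210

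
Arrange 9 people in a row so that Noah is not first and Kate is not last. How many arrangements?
By inclusion-exclusion: 9! - 2×(9-1)! + (9-2)! = 362880 - 80640 + 5040 = 287280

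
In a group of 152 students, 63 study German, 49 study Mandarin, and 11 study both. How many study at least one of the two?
|A∪B| = |A| + |B| - |A∩B| = 63 + 49 - 11 = 101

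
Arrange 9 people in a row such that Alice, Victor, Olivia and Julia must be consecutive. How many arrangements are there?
Treat the 4 as one block: (9-4+1)! × 4! = 720 × 24 = 17280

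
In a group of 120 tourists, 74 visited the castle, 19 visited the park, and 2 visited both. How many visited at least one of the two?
|A∪B| = |A| + |B| - |A∩B| = 74 + 19 - 2 = 91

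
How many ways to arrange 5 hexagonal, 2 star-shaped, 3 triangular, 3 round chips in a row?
13! / (5! × 2! × 3! × 3!) = 720720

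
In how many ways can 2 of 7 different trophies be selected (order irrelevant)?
C(7,2) = 7!/(2!×5!) = 21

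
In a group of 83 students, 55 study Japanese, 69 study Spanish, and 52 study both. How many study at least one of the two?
|A∪B| = |A| + |B| - |A∩B| = 55 + 69 - 52 = 72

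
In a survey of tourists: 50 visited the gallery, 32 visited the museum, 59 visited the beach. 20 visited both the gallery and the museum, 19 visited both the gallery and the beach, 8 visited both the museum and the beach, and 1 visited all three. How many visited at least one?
|A∪B∪C| = 50+32+59-20-19-8+1 = 95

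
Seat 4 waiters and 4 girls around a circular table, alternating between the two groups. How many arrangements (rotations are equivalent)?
Fix one of the waiters: (4-1)! ways for the remaining waiters, × 4! ways for the girls = 6 × 24 = 144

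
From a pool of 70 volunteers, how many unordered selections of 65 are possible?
C(70,65) = 70!/(65!×5!) = 12103014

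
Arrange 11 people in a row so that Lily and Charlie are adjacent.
Treat as block: (11-1)! × 2! = 3628800 × 2 = 7257600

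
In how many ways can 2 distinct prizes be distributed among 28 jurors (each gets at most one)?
P(28,2) = 28!/(28-2)! = 756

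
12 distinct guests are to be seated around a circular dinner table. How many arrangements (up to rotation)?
Circular: fix one position, arrange the rest. (12-1)! = 39916800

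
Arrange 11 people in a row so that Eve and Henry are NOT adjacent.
Total - adjacent = 11! - (11-1)!×2 = 39916800 - 7257600 = 32659200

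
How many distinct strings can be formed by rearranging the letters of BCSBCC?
6! / (1! × 2! × 3!) = 60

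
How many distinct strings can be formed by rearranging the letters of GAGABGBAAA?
10! / (3! × 2! × 5!) = 2520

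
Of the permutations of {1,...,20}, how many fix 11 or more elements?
Exactly j fixed points: C(20,j)·!(20-j); sum over j ≥ 11 (derangement numbers via !m = (m-1)·(!(m-1) + !(m-2)): !0..!9 = 1, 0, 1, 2, 9, 44, 265, 1854, 14833, 133496). Σ_{j=11}^{20} C(20,j)·!(20-j) = C(20,11)·!9 + C(20,12)·!8 + C(20,13)·!7 + C(20,14)·!6 + C(20,15)·!5 + C(20,16)·!4 + C(20,17)·!3 + C(20,18)·!2 + C(20,19)·!1 + C(20,20)·!0 = 167960·133496 + 125970·14833 + 77520·1854 + 38760·265 + 15504·44 + 4845·9 + 1140·2 + 190·1 + 20·0 + 1·1 = 24445222902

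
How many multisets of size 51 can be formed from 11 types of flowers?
C(51+11-1, 11-1) = C(61, 10) = 90177170226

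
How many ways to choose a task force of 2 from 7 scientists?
C(7,2) = 7!/(2!×5!) = 21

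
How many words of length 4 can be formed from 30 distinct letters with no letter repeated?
P(30,4) = 30!/(30-4)! = 657720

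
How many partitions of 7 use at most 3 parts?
By conjugation, equals partitions of 7 into parts ≤ 3. Let r_j(i) = number of partitions of i into parts ≤ j, for i = 0..7. r_1(i) = 1 for all i; r_j(i) = r_{j-1}(i) + r_j(i-j). Rows j = 2..3: ≤2: 1 1 2 2 3 3 4 4; ≤3: 1 1 2 3 4 5 7 8. r_3(7) = 8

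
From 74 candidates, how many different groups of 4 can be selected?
C(74,4) = 74!/(4!×70!) = 1150626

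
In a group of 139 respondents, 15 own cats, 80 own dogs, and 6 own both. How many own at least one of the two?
|A∪B| = |A| + |B| - |A∩B| = 15 + 80 - 6 = 89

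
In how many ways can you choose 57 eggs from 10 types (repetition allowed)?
C(57+10-1, 10-1) = C(66, 9) = 37014131440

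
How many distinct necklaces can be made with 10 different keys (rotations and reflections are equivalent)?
(10-1)!/2 = 362880/2 = 181440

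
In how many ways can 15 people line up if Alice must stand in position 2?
Fix one position: (15-1)! = 87178291200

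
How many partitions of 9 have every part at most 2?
Let r_j(i) = number of partitions of i into parts ≤ j, for i = 0..9. r_1(i) = 1 for all i; r_j(i) = r_{j-1}(i) + r_j(i-j). Rows j = 2..2: ≤2: 1 1 2 2 3 3 4 4 5 5. r_2(9) = 5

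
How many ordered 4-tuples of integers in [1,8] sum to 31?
Coefficient of x^31 in (x + x² + ... + x^8)^4. By inclusion-exclusion on dice exceeding 8: Σ_j (-1)^j C(4,j)·C(31-1-8j, 3) = C(4,0)·C(30,3) - C(4,1)·C(22,3) + C(4,2)·C(14,3) - C(4,3)·C(6,3) = 1·4060 - 4·1540 + 6·364 - 4·20 = 4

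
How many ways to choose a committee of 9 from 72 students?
C(72,9) = 72!/(9!×63!) = 85113005120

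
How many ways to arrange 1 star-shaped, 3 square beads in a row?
4! / (1! × 3!) = 4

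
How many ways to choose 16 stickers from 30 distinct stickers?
C(30,16) = 30!/(16!×14!) = 145422675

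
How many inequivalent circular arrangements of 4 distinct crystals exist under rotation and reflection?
(4-1)!/2 = 6/2 = 3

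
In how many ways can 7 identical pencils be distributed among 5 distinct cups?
C(7+5-1, 5-1) = C(11, 4) = 330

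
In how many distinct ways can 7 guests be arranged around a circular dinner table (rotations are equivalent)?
Circular: fix one position, arrange the rest. (7-1)! = 720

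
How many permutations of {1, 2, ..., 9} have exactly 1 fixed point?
Choose the 1 fixed point C(9,1) = 9, derange the rest: !8 = Σ_{j=0}^{8} (-1)^j·8!/j! = 40320 - 40320 + 20160 - 6720 + 1680 - 336 + 56 - 8 + 1 = 14833. Product = 9 × 14833 = 133497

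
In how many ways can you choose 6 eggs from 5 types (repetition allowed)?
C(6+5-1, 5-1) = C(10, 4) = 210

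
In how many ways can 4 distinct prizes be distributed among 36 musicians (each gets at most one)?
P(36,4) = 36!/(36-4)! = 1413720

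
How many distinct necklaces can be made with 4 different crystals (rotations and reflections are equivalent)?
(4-1)!/2 = 6/2 = 3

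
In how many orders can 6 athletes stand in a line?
6! = 720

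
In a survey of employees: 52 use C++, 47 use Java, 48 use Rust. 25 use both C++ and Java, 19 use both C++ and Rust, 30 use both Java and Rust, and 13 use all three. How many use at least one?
|A∪B∪C| = 52+47+48-25-19-30+13 = 86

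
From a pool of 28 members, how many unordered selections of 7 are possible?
C(28,7) = 28!/(7!×21!) = 1184040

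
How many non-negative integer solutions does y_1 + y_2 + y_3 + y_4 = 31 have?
C(31+4-1, 4-1) = C(34, 3) = 5984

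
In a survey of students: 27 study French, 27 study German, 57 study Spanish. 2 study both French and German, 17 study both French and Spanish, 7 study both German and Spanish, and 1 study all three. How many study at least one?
|A∪B∪C| = 27+27+57-2-17-7+1 = 86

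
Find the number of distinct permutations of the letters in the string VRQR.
4! / (1! × 1! × 2!) = 12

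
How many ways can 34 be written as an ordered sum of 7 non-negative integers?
C(34+7-1, 7-1) = C(40, 6) = 3838380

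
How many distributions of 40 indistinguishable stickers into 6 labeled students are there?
C(40+6-1, 6-1) = C(45, 5) = 1221759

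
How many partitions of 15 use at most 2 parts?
By conjugation, equals partitions of 15 into parts ≤ 2. Let r_j(i) = number of partitions of i into parts ≤ j, for i = 0..15. r_1(i) = 1 for all i; r_j(i) = r_{j-1}(i) + r_j(i-j). Rows j = 2..2: ≤2: 1 1 2 2 3 3 4 4 5 5 6 6 7 7 8 8. r_2(15) = 8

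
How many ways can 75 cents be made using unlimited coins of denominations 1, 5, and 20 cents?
Coefficient of x^75 in 1/(1-x^1) · 1/(1-x^5) · 1/(1-x^20). Case on j = number of 20-cent coins (j = 0..3); remainder r = 75 - 20j is made from {1,5} in ⌊r/5⌋+1 ways. r = 75, 55, 35, 15 → 16 + 12 + 8 + 4 = 40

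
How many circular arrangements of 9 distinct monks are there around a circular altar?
Circular: fix one position, arrange the rest. (9-1)! = 40320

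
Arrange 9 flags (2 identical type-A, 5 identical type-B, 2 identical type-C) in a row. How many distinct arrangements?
9! / (2! × 5! × 2!) = 756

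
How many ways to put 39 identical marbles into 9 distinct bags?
C(39+9-1, 9-1) = C(47, 8) = 314457495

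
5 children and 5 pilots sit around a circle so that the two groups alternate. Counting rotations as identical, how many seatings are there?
Fix one of the children: (5-1)! ways for the remaining children, × 5! ways for the pilots = 24 × 120 = 2880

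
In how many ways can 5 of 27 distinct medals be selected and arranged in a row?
P(27,5) = 27!/(27-5)! = 9687600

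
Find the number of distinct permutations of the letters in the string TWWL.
4! / (1! × 2! × 1!) = 12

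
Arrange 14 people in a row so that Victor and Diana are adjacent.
Treat as block: (14-1)! × 2! = 6227020800 × 2 = 12454041600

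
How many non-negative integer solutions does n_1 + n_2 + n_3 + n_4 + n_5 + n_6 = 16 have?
C(16+6-1, 6-1) = C(21, 5) = 20349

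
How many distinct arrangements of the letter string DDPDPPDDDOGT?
12! / (1! × 1! × 6! × 1! × 3!) = 110880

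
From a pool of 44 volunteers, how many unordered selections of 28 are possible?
C(44,28) = 44!/(28!×16!) = 416714805914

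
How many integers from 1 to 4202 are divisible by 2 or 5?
⌊4202/2⌋ + ⌊4202/5⌋ - ⌊4202/10⌋ = 2101 + 840 - 420 = 2521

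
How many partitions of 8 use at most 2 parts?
By conjugation, equals partitions of 8 into parts ≤ 2. Let r_j(i) = number of partitions of i into parts ≤ j, for i = 0..8. r_1(i) = 1 for all i; r_j(i) = r_{j-1}(i) + r_j(i-j). Rows j = 2..2: ≤2: 1 1 2 2 3 3 4 4 5. r_2(8) = 5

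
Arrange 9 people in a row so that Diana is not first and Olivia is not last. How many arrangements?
By inclusion-exclusion: 9! - 2×(9-1)! + (9-2)! = 362880 - 80640 + 5040 = 287280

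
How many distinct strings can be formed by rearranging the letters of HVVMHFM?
7! / (2! × 1! × 2! × 2!) = 630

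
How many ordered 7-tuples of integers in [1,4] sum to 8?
Coefficient of x^8 in (x + x² + ... + x^4)^7. By inclusion-exclusion on dice exceeding 4: Σ_j (-1)^j C(7,j)·C(8-1-4j, 6) = C(7,0)·C(7,6) = 1·7 = 7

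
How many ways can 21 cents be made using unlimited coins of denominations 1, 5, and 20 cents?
Coefficient of x^21 in 1/(1-x^1) · 1/(1-x^5) · 1/(1-x^20). Case on j = number of 20-cent coins (j = 0..1); remainder r = 21 - 20j is made from {1,5} in ⌊r/5⌋+1 ways. r = 21, 1 → 5 + 1 = 6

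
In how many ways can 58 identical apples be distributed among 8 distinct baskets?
C(58+8-1, 8-1) = C(65, 7) = 696190560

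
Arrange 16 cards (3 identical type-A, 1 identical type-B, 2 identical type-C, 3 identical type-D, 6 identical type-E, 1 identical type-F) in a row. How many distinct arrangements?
16! / (3! × 1! × 2! × 3! × 6! × 1!) = 403603200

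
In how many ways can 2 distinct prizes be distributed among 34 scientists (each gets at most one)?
P(34,2) = 34!/(34-2)! = 1122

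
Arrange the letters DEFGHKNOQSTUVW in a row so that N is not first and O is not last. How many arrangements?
By inclusion-exclusion: 14! - 2×(14-1)! + (14-2)! = 87178291200 - 12454041600 + 479001600 = 75203251200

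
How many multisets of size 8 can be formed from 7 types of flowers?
C(8+7-1, 7-1) = C(14, 6) = 3003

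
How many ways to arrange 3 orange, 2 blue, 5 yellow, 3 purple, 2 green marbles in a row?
15! / (3! × 2! × 5! × 3! × 2!) = 75675600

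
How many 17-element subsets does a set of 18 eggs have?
C(18,17) = 18!/(17!×1!) = 18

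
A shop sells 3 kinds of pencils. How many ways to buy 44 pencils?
C(44+3-1, 3-1) = C(46, 2) = 1035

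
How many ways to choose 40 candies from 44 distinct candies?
C(44,40) = 44!/(40!×4!) = 135751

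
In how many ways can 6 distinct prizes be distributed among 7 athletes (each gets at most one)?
P(7,6) = 7!/(7-6)! = 5040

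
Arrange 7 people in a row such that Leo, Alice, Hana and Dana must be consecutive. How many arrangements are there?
Treat the 4 as one block: (7-4+1)! × 4! = 24 × 24 = 576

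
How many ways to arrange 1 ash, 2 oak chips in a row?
3! / (1! × 2!) = 3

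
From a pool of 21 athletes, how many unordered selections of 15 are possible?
C(21,15) = 21!/(15!×6!) = 54264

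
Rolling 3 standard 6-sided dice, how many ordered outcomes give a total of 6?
Coefficient of x^6 in (x + x² + ... + x^6)^3. By inclusion-exclusion on dice exceeding 6: Σ_j (-1)^j C(3,j)·C(6-1-6j, 2) = C(3,0)·C(5,2) = 1·10 = 10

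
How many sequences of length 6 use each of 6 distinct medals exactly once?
6! = 720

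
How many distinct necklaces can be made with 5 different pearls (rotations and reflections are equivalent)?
(5-1)!/2 = 24/2 = 12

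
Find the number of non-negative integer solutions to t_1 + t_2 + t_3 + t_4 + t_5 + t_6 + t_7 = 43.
C(43+7-1, 7-1) = C(49, 6) = 13983816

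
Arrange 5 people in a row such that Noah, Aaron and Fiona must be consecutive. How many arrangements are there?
Treat the 3 as one block: (5-3+1)! × 3! = 6 × 6 = 36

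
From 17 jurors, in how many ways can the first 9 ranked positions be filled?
P(17,9) = 17!/(17-9)! = 8821612800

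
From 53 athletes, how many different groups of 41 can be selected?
C(53,41) = 53!/(41!×12!) = 266783135710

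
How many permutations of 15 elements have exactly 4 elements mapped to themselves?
Choose the 4 fixed points C(15,4) = 1365, derange the rest: !11 = Σ_{j=0}^{11} (-1)^j·11!/j! = 39916800 - 39916800 + 19958400 - 6652800 + 1663200 - 332640 + 55440 - 7920 + 990 - 110 + 11 - 1 = 14684570. Product = 1365 × 14684570 = 20044438050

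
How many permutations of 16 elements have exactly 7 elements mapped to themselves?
Choose the 7 fixed points C(16,7) = 11440, derange the rest: !9 = Σ_{j=0}^{9} (-1)^j·9!/j! = 362880 - 362880 + 181440 - 60480 + 15120 - 3024 + 504 - 72 + 9 - 1 = 133496. Product = 11440 × 133496 = 1527194240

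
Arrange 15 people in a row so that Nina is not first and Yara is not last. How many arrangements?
By inclusion-exclusion: 15! - 2×(15-1)! + (15-2)! = 1307674368000 - 174356582400 + 6227020800 = 1139544806400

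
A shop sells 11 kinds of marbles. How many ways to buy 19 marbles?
C(19+11-1, 11-1) = C(29, 10) = 20030010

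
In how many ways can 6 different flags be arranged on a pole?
6! = 720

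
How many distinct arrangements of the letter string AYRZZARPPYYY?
12! / (2! × 2! × 2! × 2! × 4!) = 1247400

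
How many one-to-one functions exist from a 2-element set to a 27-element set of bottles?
P(27,2) = 27!/(27-2)! = 702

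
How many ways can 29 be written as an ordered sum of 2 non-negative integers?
C(29+2-1, 2-1) = C(30, 1) = 30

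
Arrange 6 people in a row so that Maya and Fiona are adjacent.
Treat as block: (6-1)! × 2! = 120 × 2 = 240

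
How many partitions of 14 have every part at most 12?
Let r_j(i) = number of partitions of i into parts ≤ j, for i = 0..14. r_1(i) = 1 for all i; r_j(i) = r_{j-1}(i) + r_j(i-j). Rows j = 2..12: ≤2: 1 1 2 2 3 3 4 4 5 5 6 6 7 7 8; ≤3: 1 1 2 3 4 5 7 8 10 12 14 16 19 21 24; ≤4: 1 1 2 3 5 6 9 11 15 18 23 27 34 39 47; ≤5: 1 1 2 3 5 7 10 13 18 23 30 37 47 57 70; ≤6: 1 1 2 3 5 7 11 14 20 26 35 44 58 71 90; ≤7: 1 1 2 3 5 7 11 15 21 28 38 49 65 82 105; ≤8: 1 1 2 3 5 7 11 15 22 29 40 52 70 89 116; ≤9: 1 1 2 3 5 7 11 15 22 30 41 54 73 94 123; ≤10: 1 1 2 3 5 7 11 15 22 30 42 55 75 97 128; ≤11: 1 1 2 3 5 7 11 15 22 30 42 56 76 99 131; ≤12: 1 1 2 3 5 7 11 15 22 30 42 56 77 100 133. r_12(14) = 133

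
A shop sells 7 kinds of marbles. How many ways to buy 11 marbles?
C(11+7-1, 7-1) = C(17, 6) = 12376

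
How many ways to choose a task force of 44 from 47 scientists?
C(47,44) = 47!/(44!×3!) = 16215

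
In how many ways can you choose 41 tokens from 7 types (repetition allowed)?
C(41+7-1, 7-1) = C(47, 6) = 10737573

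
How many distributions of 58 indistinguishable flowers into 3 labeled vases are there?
C(58+3-1, 3-1) = C(60, 2) = 1770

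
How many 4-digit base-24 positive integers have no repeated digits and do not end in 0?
Last digit: 23 nonzero choices. First digit: 22 (nonzero, ≠last). Middle 2: P(22,2) = 462. Total = 233772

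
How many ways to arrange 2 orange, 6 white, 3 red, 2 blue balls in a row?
13! / (2! × 6! × 3! × 2!) = 360360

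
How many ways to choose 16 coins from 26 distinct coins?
C(26,16) = 26!/(16!×10!) = 5311735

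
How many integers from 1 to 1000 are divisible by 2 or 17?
⌊1000/2⌋ + ⌊1000/17⌋ - ⌊1000/34⌋ = 500 + 58 - 29 = 529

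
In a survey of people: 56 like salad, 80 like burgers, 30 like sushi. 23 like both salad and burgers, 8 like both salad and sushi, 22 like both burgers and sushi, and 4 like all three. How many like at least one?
|A∪B∪C| = 56+80+30-23-8-22+4 = 117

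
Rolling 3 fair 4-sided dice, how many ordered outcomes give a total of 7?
Coefficient of x^7 in (x + x² + ... + x^4)^3. By inclusion-exclusion on dice exceeding 4: Σ_j (-1)^j C(3,j)·C(7-1-4j, 2) = C(3,0)·C(6,2) - C(3,1)·C(2,2) = 1·15 - 3·1 = 12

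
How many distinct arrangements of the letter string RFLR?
4! / (2! × 1! × 1!) = 12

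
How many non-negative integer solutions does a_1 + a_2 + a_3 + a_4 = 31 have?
C(31+4-1, 4-1) = C(34, 3) = 5984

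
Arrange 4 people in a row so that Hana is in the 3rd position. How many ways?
Fix one position: (4-1)! = 6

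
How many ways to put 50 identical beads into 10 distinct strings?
C(50+10-1, 10-1) = C(59, 9) = 12565671261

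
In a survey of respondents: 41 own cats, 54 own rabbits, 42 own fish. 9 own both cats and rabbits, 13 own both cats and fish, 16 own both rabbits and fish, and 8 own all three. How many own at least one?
|A∪B∪C| = 41+54+42-9-13-16+8 = 107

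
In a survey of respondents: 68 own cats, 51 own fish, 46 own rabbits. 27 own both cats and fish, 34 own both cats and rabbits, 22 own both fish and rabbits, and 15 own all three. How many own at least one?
|A∪B∪C| = 68+51+46-27-34-22+15 = 97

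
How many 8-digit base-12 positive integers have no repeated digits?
First digit: 11 choices (nonzero). Then descending: 11 × 11 × 10 × 9 × 8 × 7 × 6 × 5 = 18295200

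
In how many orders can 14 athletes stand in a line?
14! = 87178291200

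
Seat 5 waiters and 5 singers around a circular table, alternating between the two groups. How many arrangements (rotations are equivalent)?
Fix one of the waiters: (5-1)! ways for the remaining waiters, × 5! ways for the singers = 24 × 120 = 2880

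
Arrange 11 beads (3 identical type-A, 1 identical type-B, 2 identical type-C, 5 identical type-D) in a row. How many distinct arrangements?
11! / (3! × 1! × 2! × 5!) = 27720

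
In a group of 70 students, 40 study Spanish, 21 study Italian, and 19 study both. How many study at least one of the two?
|A∪B| = |A| + |B| - |A∩B| = 40 + 21 - 19 = 42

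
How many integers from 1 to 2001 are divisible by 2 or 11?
⌊2001/2⌋ + ⌊2001/11⌋ - ⌊2001/22⌋ = 1000 + 181 - 90 = 1091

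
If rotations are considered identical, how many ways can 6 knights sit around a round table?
Circular: fix one position, arrange the rest. (6-1)! = 120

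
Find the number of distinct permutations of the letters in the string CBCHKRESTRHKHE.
14! / (2! × 3! × 1! × 2! × 1! × 1! × 2! × 2!) = 908107200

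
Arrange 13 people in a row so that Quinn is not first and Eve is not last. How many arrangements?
By inclusion-exclusion: 13! - 2×(13-1)! + (13-2)! = 6227020800 - 958003200 + 39916800 = 5308934400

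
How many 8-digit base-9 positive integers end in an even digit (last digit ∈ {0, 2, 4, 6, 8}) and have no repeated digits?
Last∈{0,2,4,6,8}. Last=0: 40320. Last nonzero: 4×7×P(7,6) = 141120. Total = 181440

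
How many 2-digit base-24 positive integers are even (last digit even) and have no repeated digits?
Last∈{0,2,4,6,8,10,12,14,16,18,20,22}. Last=0: 23. Last nonzero: 11×22×P(22,0) = 242. Total = 265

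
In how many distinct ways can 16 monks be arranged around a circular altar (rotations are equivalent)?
Circular: fix one position, arrange the rest. (16-1)! = 1307674368000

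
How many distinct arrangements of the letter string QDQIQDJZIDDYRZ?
14! / (2! × 3! × 2! × 1! × 1! × 1! × 4!) = 151351200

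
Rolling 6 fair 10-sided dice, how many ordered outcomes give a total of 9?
Coefficient of x^9 in (x + x² + ... + x^10)^6. By inclusion-exclusion on dice exceeding 10: Σ_j (-1)^j C(6,j)·C(9-1-10j, 5) = C(6,0)·C(8,5) = 1·56 = 56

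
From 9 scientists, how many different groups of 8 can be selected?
C(9,8) = 9!/(8!×1!) = 9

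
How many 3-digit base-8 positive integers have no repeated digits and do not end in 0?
Last digit: 7 nonzero choices. First digit: 6 (nonzero, ≠last). Middle 1: P(6,1) = 6. Total = 252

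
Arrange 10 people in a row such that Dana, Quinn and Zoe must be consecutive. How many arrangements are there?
Treat the 3 as one block: (10-3+1)! × 3! = 40320 × 6 = 241920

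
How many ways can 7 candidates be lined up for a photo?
7! = 5040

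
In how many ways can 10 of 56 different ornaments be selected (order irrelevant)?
C(56,10) = 56!/(10!×46!) = 35607051480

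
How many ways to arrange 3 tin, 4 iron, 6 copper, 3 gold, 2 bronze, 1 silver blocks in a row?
19! / (3! × 4! × 6! × 3! × 2! × 1!) = 97772875200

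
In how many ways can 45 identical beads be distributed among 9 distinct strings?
C(45+9-1, 9-1) = C(53, 8) = 886322710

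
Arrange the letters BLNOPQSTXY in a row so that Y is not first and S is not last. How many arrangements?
By inclusion-exclusion: 10! - 2×(10-1)! + (10-2)! = 3628800 - 725760 + 40320 = 2943360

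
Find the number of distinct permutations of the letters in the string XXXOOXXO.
8! / (3! × 5!) = 56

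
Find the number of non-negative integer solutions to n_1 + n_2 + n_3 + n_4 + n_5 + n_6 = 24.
C(24+6-1, 6-1) = C(29, 5) = 118755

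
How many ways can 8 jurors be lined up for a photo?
8! = 40320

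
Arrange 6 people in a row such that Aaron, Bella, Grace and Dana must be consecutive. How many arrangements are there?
Treat the 4 as one block: (6-4+1)! × 4! = 6 × 24 = 144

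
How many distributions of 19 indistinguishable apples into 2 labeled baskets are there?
C(19+2-1, 2-1) = C(20, 1) = 20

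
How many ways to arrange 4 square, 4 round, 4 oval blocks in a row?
12! / (4! × 4! × 4!) = 34650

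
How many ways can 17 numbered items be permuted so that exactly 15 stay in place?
Choose the 15 fixed points C(17,15) = 136, derange the rest: !2 = Σ_{j=0}^{2} (-1)^j·2!/j! = 2 - 2 + 1 = 1. Product = 136 × 1 = 136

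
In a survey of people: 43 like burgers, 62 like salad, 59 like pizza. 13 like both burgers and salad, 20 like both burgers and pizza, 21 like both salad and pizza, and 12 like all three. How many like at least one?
|A∪B∪C| = 43+62+59-13-20-21+12 = 122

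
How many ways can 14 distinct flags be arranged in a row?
14! = 87178291200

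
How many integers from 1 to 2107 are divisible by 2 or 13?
⌊2107/2⌋ + ⌊2107/13⌋ - ⌊2107/26⌋ = 1053 + 162 - 81 = 1134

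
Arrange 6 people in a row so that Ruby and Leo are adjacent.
Treat as block: (6-1)! × 2! = 120 × 2 = 240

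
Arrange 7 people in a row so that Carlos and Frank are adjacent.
Treat as block: (7-1)! × 2! = 720 × 2 = 1440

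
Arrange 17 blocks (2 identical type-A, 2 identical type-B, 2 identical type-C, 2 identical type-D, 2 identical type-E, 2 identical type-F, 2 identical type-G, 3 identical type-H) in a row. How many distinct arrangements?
17! / (2! × 2! × 2! × 2! × 2! × 2! × 2! × 3!) = 463134672000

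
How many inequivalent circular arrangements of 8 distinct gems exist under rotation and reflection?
(8-1)!/2 = 5040/2 = 2520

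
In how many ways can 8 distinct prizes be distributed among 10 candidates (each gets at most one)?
P(10,8) = 10!/(10-8)! = 1814400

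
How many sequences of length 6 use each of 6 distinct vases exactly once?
6! = 720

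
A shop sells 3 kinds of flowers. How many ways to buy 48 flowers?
C(48+3-1, 3-1) = C(50, 2) = 1225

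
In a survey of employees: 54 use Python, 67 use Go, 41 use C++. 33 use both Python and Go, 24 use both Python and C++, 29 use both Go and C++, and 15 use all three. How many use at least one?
|A∪B∪C| = 54+67+41-33-24-29+15 = 91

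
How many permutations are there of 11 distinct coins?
11! = 39916800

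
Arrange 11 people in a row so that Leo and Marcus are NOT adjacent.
Total - adjacent = 11! - (11-1)!×2 = 39916800 - 7257600 = 32659200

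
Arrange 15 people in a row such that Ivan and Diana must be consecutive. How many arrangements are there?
Treat the 2 as one block: (15-2+1)! × 2! = 87178291200 × 2 = 174356582400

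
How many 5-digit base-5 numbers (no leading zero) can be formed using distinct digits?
First digit: 4 choices (nonzero). Then descending: 4 × 4 × 3 × 2 × 1 = 96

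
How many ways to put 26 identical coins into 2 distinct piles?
C(26+2-1, 2-1) = C(27, 1) = 27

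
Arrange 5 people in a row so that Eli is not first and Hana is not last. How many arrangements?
By inclusion-exclusion: 5! - 2×(5-1)! + (5-2)! = 120 - 48 + 6 = 78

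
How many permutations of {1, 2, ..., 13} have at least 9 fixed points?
Exactly j fixed points: C(13,j)·!(13-j); sum over j ≥ 9 (derangement numbers via !m = (m-1)·(!(m-1) + !(m-2)): !0..!4 = 1, 0, 1, 2, 9). Σ_{j=9}^{13} C(13,j)·!(13-j) = C(13,9)·!4 + C(13,10)·!3 + C(13,11)·!2 + C(13,12)·!1 + C(13,13)·!0 = 715·9 + 286·2 + 78·1 + 13·0 + 1·1 = 7086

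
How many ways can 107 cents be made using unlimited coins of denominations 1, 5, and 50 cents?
Coefficient of x^107 in 1/(1-x^1) · 1/(1-x^5) · 1/(1-x^50). Case on j = number of 50-cent coins (j = 0..2); remainder r = 107 - 50j is made from {1,5} in ⌊r/5⌋+1 ways. r = 107, 57, 7 → 22 + 12 + 2 = 36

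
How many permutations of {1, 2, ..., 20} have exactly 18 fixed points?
Choose the 18 fixed points C(20,18) = 190, derange the rest: !2 = Σ_{j=0}^{2} (-1)^j·2!/j! = 2 - 2 + 1 = 1. Product = 190 × 1 = 190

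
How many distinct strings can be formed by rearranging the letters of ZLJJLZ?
6! / (2! × 2! × 2!) = 90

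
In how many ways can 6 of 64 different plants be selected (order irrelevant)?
C(64,6) = 64!/(6!×58!) = 74974368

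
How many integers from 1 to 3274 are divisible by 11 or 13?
⌊3274/11⌋ + ⌊3274/13⌋ - ⌊3274/143⌋ = 297 + 251 - 22 = 526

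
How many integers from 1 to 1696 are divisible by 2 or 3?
⌊1696/2⌋ + ⌊1696/3⌋ - ⌊1696/6⌋ = 848 + 565 - 282 = 1131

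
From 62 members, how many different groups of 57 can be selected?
C(62,57) = 62!/(57!×5!) = 6471002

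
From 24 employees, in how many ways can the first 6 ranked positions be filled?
P(24,6) = 24!/(24-6)! = 96909120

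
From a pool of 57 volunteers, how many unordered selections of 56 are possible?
C(57,56) = 57!/(56!×1!) = 57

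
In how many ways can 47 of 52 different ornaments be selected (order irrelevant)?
C(52,47) = 52!/(47!×5!) = 2598960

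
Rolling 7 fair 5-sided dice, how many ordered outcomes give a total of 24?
Coefficient of x^24 in (x + x² + ... + x^5)^7. By inclusion-exclusion on dice exceeding 5: Σ_j (-1)^j C(7,j)·C(24-1-5j, 6) = C(7,0)·C(23,6) - C(7,1)·C(18,6) + C(7,2)·C(13,6) - C(7,3)·C(8,6) = 1·100947 - 7·18564 + 21·1716 - 35·28 = 6055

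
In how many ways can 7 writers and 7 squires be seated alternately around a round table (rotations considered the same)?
Fix one of the writers: (7-1)! ways for the remaining writers, × 7! ways for the squires = 720 × 5040 = 3628800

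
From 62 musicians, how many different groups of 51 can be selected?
C(62,51) = 62!/(51!×11!) = 508271323092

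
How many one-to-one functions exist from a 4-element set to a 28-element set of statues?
P(28,4) = 28!/(28-4)! = 491400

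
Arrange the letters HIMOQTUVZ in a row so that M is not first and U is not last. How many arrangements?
By inclusion-exclusion: 9! - 2×(9-1)! + (9-2)! = 362880 - 80640 + 5040 = 287280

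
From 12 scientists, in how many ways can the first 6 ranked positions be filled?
P(12,6) = 12!/(12-6)! = 665280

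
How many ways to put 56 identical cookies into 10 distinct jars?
C(56+10-1, 10-1) = C(65, 9) = 31966749880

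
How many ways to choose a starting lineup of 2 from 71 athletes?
C(71,2) = 71!/(2!×69!) = 2485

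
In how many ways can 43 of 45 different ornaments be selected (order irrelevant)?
C(45,43) = 45!/(43!×2!) = 990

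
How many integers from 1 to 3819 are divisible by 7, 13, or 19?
⌊3819/7⌋+⌊3819/13⌋+⌊3819/19⌋ - ⌊3819/91⌋-⌊3819/133⌋-⌊3819/247⌋ + ⌊3819/1729⌋ = 545+293+201 - 41-28-15 + 2 = 957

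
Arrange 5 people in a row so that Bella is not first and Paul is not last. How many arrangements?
By inclusion-exclusion: 5! - 2×(5-1)! + (5-2)! = 120 - 48 + 6 = 78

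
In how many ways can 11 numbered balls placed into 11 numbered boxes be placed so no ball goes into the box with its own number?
!11 = Σ_{j=0}^{11} (-1)^j·11!/j! = 39916800 - 39916800 + 19958400 - 6652800 + 1663200 - 332640 + 55440 - 7920 + 990 - 110 + 11 - 1 = 14684570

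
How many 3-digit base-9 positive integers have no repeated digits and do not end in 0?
Last digit: 8 nonzero choices. First digit: 7 (nonzero, ≠last). Middle 1: P(7,1) = 7. Total = 392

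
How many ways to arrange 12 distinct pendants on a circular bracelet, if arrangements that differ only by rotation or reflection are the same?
(12-1)!/2 = 39916800/2 = 19958400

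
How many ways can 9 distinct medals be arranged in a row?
9! = 362880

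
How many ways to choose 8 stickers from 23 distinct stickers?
C(23,8) = 23!/(8!×15!) = 490314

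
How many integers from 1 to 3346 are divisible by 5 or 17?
⌊3346/5⌋ + ⌊3346/17⌋ - ⌊3346/85⌋ = 669 + 196 - 39 = 826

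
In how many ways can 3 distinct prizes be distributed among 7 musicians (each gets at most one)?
P(7,3) = 7!/(7-3)! = 210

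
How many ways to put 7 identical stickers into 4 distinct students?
C(7+4-1, 4-1) = C(10, 3) = 120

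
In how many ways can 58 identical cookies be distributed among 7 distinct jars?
C(58+7-1, 7-1) = C(64, 6) = 74974368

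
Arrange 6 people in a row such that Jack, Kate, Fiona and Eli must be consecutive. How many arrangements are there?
Treat the 4 as one block: (6-4+1)! × 4! = 6 × 24 = 144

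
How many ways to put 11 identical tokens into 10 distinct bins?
C(11+10-1, 10-1) = C(20, 9) = 167960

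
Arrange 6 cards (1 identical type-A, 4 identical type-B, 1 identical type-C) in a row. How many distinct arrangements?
6! / (1! × 4! × 1!) = 30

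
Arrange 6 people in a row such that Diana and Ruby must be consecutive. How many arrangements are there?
Treat the 2 as one block: (6-2+1)! × 2! = 120 × 2 = 240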